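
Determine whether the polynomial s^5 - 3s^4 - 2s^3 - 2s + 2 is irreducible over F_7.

Yes

Write f(s) = s^5 - 3s^4 - 2s^3 - 2s + 2.
Check for roots in F_7: f(0) = 2; f(1) = 3; f(2) = 1; f(3) = 5; f(4) = 3; f(5) = 5; f(6) = 2.
No roots, so no linear factors.
Degree-2 irreducible divisors: test the 21 monic irreducibles of degree 2 over GF(7).
None of them divide f (all give nonzero remainder).
No irreducible factor of degree ≤ 2 exists, so f is irreducible over GF(7).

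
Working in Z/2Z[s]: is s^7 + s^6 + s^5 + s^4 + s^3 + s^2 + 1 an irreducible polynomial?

Write h(s) = s^7 + s^6 + s^5 + s^4 + s^3 + s^2 + 1.
Check for roots in Z/2Z: h(0) = 1; h(1) = 1.
No roots, so no linear factors.
Monic irreducibles of degree 2 over GF(2): s^2 + s + 1.
None of them divide h (all give nonzero remainder).
Monic irreducibles of degree 3 over GF(2): s^3 + s + 1, s^3 + s^2 + 1.
None of them divide h (all give nonzero remainder).
No irreducible factor of degree ≤ 3 exists, so h is irreducible over GF(2).

Yes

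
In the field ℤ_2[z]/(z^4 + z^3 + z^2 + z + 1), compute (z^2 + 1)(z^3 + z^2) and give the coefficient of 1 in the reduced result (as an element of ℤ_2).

0

Multiply in ℤ_2[z]: (z^2 + 1)·(z^3 + z^2) = z^5 + z^4 + z^3 + z^2.
Reduce using z^4 ≡ z^3 + z^2 + z + 1 (mod z^4 + z^3 + z^2 + z + 1).
Reduced: z.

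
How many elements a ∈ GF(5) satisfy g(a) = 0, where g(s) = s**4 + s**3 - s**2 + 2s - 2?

Evaluate at each of the 5 elements of GF(5):
g(0) = 3; g(1) = 1; g(2) = 2; g(3) = 3; g(4) = 0 → root.
Roots: {4}.

1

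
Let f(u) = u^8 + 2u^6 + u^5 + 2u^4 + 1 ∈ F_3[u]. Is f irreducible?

Check for roots in F_3: f(0) = 1; f(1) = 1; f(2) = 2.
No roots, so no linear factors.
Monic irreducibles of degree 2 over GF(3): u^2 + 1, u^2 + u + 2, u^2 + 2u + 2.
None of them divide f (all give nonzero remainder).
Degree-3 irreducible divisors: test the 8 monic irreducibles of degree 3 over GF(3).
None of them divide f (all give nonzero remainder).
Degree-4 irreducible divisors: test the 18 monic irreducibles of degree 4 over GF(3).
None of them divide f (all give nonzero remainder).
No irreducible factor of degree ≤ 4 exists, so f is irreducible over GF(3).

Yes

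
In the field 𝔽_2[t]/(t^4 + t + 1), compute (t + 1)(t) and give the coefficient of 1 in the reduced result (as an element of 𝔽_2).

0

Multiply in 𝔽_2[t]: (t + 1)·(t) = t^2 + t.
Reduced: t^2 + t.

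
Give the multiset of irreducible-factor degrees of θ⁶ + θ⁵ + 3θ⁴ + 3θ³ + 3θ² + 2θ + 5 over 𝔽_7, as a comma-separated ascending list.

1, 2, 3

Write f(θ) = θ⁶ + θ⁵ + 3θ⁴ + 3θ³ + 3θ² + 2θ + 5.
Linear factors from roots: (θ + 5).
Complete factorization: f(θ) = (θ + 5)·(θ² + 4θ + 6)·(θ³ + 6θ² + 6).
Factor degrees with multiplicity: 1 + 2 + 3 = 6.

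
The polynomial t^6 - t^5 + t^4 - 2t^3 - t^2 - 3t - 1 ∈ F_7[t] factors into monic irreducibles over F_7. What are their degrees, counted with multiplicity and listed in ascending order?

Write g(t) = t^6 - t^5 + t^4 - 2t^3 - t^2 - 3t - 1.
Linear factors from roots: (t - 2), (t + 3).
Complete factorization: g(t) = (t + 3)·(t - 2)·(t^4 - 2t^3 + 2t^2 - 2t - 1).
Factor degrees with multiplicity: 1 + 1 + 4 = 6.

1, 1, 4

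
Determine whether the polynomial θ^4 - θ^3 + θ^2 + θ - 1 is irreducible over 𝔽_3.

Write f(θ) = θ^4 - θ^3 + θ^2 + θ - 1.
Check for roots in 𝔽_3: f(0) = 2; f(1) = 1; f(2) = 1.
No roots, so no linear factors.
Monic irreducibles of degree 2 over GF(3): θ^2 + 1, θ^2 + θ - 1, θ^2 - θ - 1.
None of them divide f (all give nonzero remainder).
No irreducible factor of degree ≤ 2 exists, so f is irreducible over GF(3).

Yes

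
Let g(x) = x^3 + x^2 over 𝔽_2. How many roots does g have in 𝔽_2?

Evaluate at each of the 2 elements of 𝔽_2:
g(0) = 0 → root; g(1) = 0 → root.
Roots: {0, 1}.

2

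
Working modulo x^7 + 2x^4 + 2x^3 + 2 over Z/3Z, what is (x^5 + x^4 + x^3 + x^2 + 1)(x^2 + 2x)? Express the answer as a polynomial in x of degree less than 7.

x^4 + x^2 + 2x + 1

Multiply in Z/3Z[x]: (x^5 + x^4 + x^3 + x^2 + 1)·(x^2 + 2x) = x^7 + 2x^3 + x^2 + 2x.
Reduce using x^7 ≡ x^4 + x^3 + 1 (mod x^7 + 2x^4 + 2x^3 + 2).
Reduced: x^4 + x^2 + 2x + 1.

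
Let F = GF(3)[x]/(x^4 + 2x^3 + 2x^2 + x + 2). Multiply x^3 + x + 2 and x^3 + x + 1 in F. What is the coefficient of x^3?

1

Multiply in GF(3)[x]: (x^3 + x + 2)·(x^3 + x + 1) = x^6 + 2x^4 + x^2 + 2.
Reduce using x^4 ≡ x^3 + x^2 + 2x + 1 (mod x^4 + 2x^3 + 2x^2 + x + 2).
Reduced: x^3 + 2x^2.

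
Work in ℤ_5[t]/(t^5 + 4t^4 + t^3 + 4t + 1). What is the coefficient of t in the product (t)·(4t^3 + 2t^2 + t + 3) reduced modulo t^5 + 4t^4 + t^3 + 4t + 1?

Multiply in ℤ_5[t]: (t)·(4t^3 + 2t^2 + t + 3) = 4t^4 + 2t^3 + t^2 + 3t.
Reduced: 4t^4 + 2t^3 + t^2 + 3t.

3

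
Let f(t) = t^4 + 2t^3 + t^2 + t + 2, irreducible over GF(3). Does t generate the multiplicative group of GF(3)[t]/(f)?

Yes

|GF(3^4)^×| = 3^4 − 1 = 80. Prime factorization: 80 = 2^4·5.
f is primitive ⇔ t has order 80 in GF(3)[t]/(f), i.e. t^(80/q) ≠ 1 for each prime q | 80.
t^(40) mod f = 2.
t^(16) mod f = t^3 + 1.
None equal 1, so t has full order 80; f is primitive.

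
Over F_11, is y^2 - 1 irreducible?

No

Write P(y) = y^2 - 1.
Check each element of F_11 for a root: P(0)=10, P(1)=0, P(2)=3, P(3)=8, P(4)=4, P(5)=2, P(6)=2, P(7)=4, P(8)=8, P(9)=3, P(10)=0.
P(1) = 0, so (y − 1) divides P(y); P is reducible.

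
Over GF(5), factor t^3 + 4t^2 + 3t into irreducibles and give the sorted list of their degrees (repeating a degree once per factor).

Write f(t) = t^3 + 4t^2 + 3t.
Roots in GF(5): f(0) = 0 → root; f(1) = 3; f(2) = 0 → root; f(3) = 2; f(4) = 0 → root.
Linear factors from roots: (t), (t + 3), (t + 1).
Complete factorization: f(t) = (t)·(t + 1)·(t + 3).
Factor degrees with multiplicity: 1 + 1 + 1 = 3.

1, 1, 1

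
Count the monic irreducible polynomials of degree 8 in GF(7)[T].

720300

By the necklace-counting formula, N_7(8) = (1/8) Σ_{d|8} μ(8/d)·7^d.
Divisors of 8: 1, 2, 4, 8; μ(8/d) for each: 0, 0, -1, 1.
Σ = − 7^4 + 7^8 = 5762400.
N = 5762400/8 = 720300.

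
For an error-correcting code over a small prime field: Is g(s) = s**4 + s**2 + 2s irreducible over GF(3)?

No

Check for roots in GF(3): g(0) = 0 → root; g(1) = 1; g(2) = 0 → root.
g(0) = 0, so (s) divides g(s); g is reducible.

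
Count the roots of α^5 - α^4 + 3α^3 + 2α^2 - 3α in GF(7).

5

Write f(α) = α^5 - α^4 + 3α^3 + 2α^2 - 3α.
Evaluate at each of the 7 elements of GF(7):
f(0) = 0 → root; f(1) = 2; f(2) = 0 → root; f(3) = 0 → root; f(4) = 0 → root; f(5) = 5; f(6) = 0 → root.
Roots: {0, 2, 3, 4, 6}.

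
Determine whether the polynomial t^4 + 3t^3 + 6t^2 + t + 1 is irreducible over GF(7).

Write h(t) = t^4 + 3t^3 + 6t^2 + t + 1.
Check for roots in GF(7): h(0) = 1; h(1) = 5; h(2) = 4; h(3) = 3; h(4) = 3; h(5) = 1; h(6) = 4.
No roots, so no linear factors.
Degree-2 irreducible divisors: test the 21 monic irreducibles of degree 2 over GF(7).
None of them divide h (all give nonzero remainder).
No irreducible factor of degree ≤ 2 exists, so h is irreducible over GF(7).

Yes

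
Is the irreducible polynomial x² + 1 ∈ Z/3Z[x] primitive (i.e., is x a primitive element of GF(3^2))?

Write f(x) = x² + 1.
|GF(3^2)^×| = 3^2 − 1 = 8. Prime factorization: 8 = 2^3.
f is primitive ⇔ x has order 8 in GF(3)[x]/(f), i.e. x^(8/q) ≠ 1 for each prime q | 8.
x^(4) mod f = 1
Since x^(4) = 1, the order of x divides 4 < 8; not primitive.

No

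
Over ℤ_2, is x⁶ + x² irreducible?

Write g(x) = x⁶ + x².
Check for roots in ℤ_2: g(0) = 0 → root; g(1) = 0 → root.
g(0) = 0, so (x) divides g(x); g is reducible.

No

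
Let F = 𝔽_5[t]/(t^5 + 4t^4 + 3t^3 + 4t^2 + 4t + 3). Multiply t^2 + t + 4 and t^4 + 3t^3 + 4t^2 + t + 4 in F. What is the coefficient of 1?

Multiply in 𝔽_5[t]: (t^2 + t + 4)·(t^4 + 3t^3 + 4t^2 + t + 4) = t^6 + 4t^5 + t^4 + 2t^3 + t^2 + 3t + 1.
Reduce using t^5 ≡ t^4 + 2t^3 + t^2 + t + 2 (mod t^5 + 4t^4 + 3t^3 + 4t^2 + 4t + 3).
Reduced: 3t^4 + 3t^3 + 2t^2 + 1.

1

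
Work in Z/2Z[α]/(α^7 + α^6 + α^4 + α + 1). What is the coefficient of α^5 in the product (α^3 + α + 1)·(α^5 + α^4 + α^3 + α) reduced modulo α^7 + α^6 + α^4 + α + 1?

Multiply in Z/2Z[α]: (α^3 + α + 1)·(α^5 + α^4 + α^3 + α) = α^8 + α^7 + α^4 + α^3 + α^2 + α.
Reduce using α^7 ≡ α^6 + α^4 + α + 1 (mod α^7 + α^6 + α^4 + α + 1).
Reduced: α^5 + α^4 + α^3.

1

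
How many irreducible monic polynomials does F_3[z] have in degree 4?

18

The number of monic irreducibles of degree 4 over GF(3) is (1/4)·Σ_{d∣4} μ(4/d) 3^d.
Divisors of 4: 1, 2, 4; μ(4/d) for each: 0, -1, 1.
Σ = − 3^2 + 3^4 = 72.
N = 72/4 = 18.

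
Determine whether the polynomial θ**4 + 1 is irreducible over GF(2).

No

Write g(θ) = θ**4 + 1.
Check for roots in GF(2): g(0) = 1; g(1) = 0 → root.
g(1) = 0, so (θ − 1) divides g(θ); g is reducible.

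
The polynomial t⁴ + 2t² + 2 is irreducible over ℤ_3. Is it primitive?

No

Write f(t) = t⁴ + 2t² + 2.
|GF(3^4)^×| = 3^4 − 1 = 80. Prime factorization: 80 = 2^4·5.
f is primitive ⇔ t has order 80 in GF(3)[t]/(f), i.e. t^(80/q) ≠ 1 for each prime q | 80.
t^(40) mod f = 2.
t^(16) mod f = 1
Since t^(16) = 1, the order of t divides 16 < 80; not primitive.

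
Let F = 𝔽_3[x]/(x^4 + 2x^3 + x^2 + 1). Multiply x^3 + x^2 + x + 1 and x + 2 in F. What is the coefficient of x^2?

Multiply in 𝔽_3[x]: (x^3 + x^2 + x + 1)·(x + 2) = x^4 + 2.
Reduce using x^4 ≡ x^3 + 2x^2 + 2 (mod x^4 + 2x^3 + x^2 + 1).
Reduced: x^3 + 2x^2 + 1.

2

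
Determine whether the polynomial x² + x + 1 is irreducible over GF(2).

Yes

Write m(x) = x² + x + 1.
Check for roots in GF(2): m(0) = 1; m(1) = 1.
No roots. A degree-2 polynomial over a field with no linear factor is irreducible.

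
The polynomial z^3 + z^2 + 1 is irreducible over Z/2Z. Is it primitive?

Yes

Write f(z) = z^3 + z^2 + 1.
|GF(2^3)^×| = 2^3 − 1 = 7. Prime factorization: 7 = 7.
f is primitive ⇔ z has order 7 in GF(2)[z]/(f), i.e. z^(7/q) ≠ 1 for each prime q | 7.
z^(1) mod f = z.
None equal 1, so z has full order 7; f is primitive.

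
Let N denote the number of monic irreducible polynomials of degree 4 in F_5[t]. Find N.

x^(5^4) − x is the product of all monic irreducibles of degree dividing 4; Möbius inversion gives N = (1/4) Σ μ(4/d)·5^d.
Divisors of 4: 1, 2, 4; μ(4/d) for each: 0, -1, 1.
Σ = − 5^2 + 5^4 = 600.
N = 600/4 = 150.

150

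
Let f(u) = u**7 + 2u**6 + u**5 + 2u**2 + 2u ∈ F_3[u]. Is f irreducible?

Check for roots in F_3: f(0) = 0 → root; f(1) = 2; f(2) = 0 → root.
f(0) = 0, so (u) divides f(u); f is reducible.

No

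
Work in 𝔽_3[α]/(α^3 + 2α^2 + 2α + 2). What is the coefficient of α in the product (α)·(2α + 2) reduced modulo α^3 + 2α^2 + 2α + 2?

Multiply in 𝔽_3[α]: (α)·(2α + 2) = 2α^2 + 2α.
Reduced: 2α^2 + 2α.

2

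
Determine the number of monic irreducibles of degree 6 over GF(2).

9

The number of monic irreducibles of degree 6 over GF(2) is (1/6)·Σ_{d∣6} μ(6/d) 2^d.
Divisors of 6: 1, 2, 3, 6; μ(6/d) for each: 1, -1, -1, 1.
Σ = 2^1 − 2^2 − 2^3 + 2^6 = 54.
N = 54/6 = 9.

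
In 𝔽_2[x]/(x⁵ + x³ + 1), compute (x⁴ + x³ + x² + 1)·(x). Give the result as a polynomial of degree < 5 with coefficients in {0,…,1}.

Multiply in 𝔽_2[x]: (x⁴ + x³ + x² + 1)·(x) = x⁵ + x⁴ + x³ + x.
Reduce using x⁵ ≡ x³ + 1 (mod x⁵ + x³ + 1).
Reduced: x⁴ + x + 1.

x^4 + x + 1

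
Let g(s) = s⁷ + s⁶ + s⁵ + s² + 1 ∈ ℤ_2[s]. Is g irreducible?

Yes

Check for roots in ℤ_2: g(0) = 1; g(1) = 1.
No roots, so no linear factors.
Monic irreducibles of degree 2 over GF(2): s² + s + 1.
None of them divide g (all give nonzero remainder).
Monic irreducibles of degree 3 over GF(2): s³ + s + 1, s³ + s² + 1.
None of them divide g (all give nonzero remainder).
No irreducible factor of degree ≤ 3 exists, so g is irreducible over GF(2).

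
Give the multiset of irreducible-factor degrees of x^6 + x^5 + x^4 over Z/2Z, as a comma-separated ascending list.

1, 1, 1, 1, 2

Write h(x) = x^6 + x^5 + x^4.
Roots in Z/2Z: h(0) = 0 → root; h(1) = 1.
Linear factors from roots: (x).
Complete factorization: h(x) = (x)^4·(x^2 + x + 1).
Factor degrees with multiplicity: 1 + 1 + 1 + 1 + 2 = 6.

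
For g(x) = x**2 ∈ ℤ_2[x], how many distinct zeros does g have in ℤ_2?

Evaluate at each of the 2 elements of ℤ_2:
g(0) = 0 → root; g(1) = 1.
Roots: {0}.

1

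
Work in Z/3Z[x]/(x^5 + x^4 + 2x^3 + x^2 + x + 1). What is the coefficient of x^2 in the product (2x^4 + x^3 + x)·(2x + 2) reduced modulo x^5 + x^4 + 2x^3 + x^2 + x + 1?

1

Multiply in Z/3Z[x]: (2x^4 + x^3 + x)·(2x + 2) = x^5 + 2x^3 + 2x^2 + 2x.
Reduce using x^5 ≡ 2x^4 + x^3 + 2x^2 + 2x + 2 (mod x^5 + x^4 + 2x^3 + x^2 + x + 1).
Reduced: 2x^4 + x^2 + x + 2.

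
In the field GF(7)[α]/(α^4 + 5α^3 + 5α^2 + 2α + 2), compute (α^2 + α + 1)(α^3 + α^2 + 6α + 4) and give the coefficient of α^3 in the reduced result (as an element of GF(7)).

Multiply in GF(7)[α]: (α^2 + α + 1)·(α^3 + α^2 + 6α + 4) = α^5 + 2α^4 + α^3 + 4α^2 + 3α + 4.
Reduce using α^4 ≡ 2α^3 + 2α^2 + 5α + 5 (mod α^4 + 5α^3 + 5α^2 + 2α + 2).
Reduced: 4α^3 + 3α^2 + 3.

4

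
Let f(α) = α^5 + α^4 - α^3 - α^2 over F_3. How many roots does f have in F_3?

3

Evaluate at each of the 3 elements of F_3:
f(0) = 0 → root; f(1) = 0 → root; f(2) = 0 → root.
Roots: {0, 1, 2}.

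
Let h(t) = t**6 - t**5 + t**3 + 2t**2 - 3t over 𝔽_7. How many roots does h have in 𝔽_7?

3

Evaluate at each of the 7 elements of 𝔽_7:
h(0) = 0 → root; h(1) = 0 → root; h(2) = 0 → root; h(3) = 4; h(4) = 6; h(5) = 4; h(6) = 6.
Roots: {0, 1, 2}.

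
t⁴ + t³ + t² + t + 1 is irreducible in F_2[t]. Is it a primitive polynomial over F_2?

Write f(t) = t⁴ + t³ + t² + t + 1.
|GF(2^4)^×| = 2^4 − 1 = 15. Prime factorization: 15 = 3·5.
f is primitive ⇔ t has order 15 in GF(2)[t]/(f), i.e. t^(15/q) ≠ 1 for each prime q | 15.
t^(5) mod f = 1
t^(3) mod f = t³.
Since t^(5) = 1, the order of t divides 5 < 15; not primitive.

No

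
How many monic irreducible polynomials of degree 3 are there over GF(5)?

40

Gauss's count: N_{5}(3) = (1/3) Σ_{d|3} μ(3/d)·5^d.
Divisors of 3: 1, 3; μ(3/d) for each: -1, 1.
Σ = − 5^1 + 5^3 = 120.
N = 120/3 = 40.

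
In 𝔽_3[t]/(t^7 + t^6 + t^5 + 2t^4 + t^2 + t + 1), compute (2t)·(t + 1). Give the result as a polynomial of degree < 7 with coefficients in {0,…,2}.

Multiply in 𝔽_3[t]: (2t)·(t + 1) = 2t^2 + 2t.
Reduced: 2t^2 + 2t.

2t^2 + 2t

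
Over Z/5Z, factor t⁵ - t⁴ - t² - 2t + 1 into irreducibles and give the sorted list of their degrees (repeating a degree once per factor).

Write g(t) = t⁵ - t⁴ - t² - 2t + 1.
Roots in Z/5Z: g(0) = 1; g(1) = 3; g(2) = 4; g(3) = 3; g(4) = 0 → root.
Linear factors from roots: (t + 1).
Complete factorization: g(t) = (t + 1)·(t² + t + 2)·(t² + 2t - 2).
Factor degrees with multiplicity: 1 + 2 + 2 = 5.

1, 2, 2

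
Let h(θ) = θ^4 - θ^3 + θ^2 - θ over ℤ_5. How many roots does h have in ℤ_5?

4

Evaluate at each of the 5 elements of ℤ_5:
h(0) = 0 → root; h(1) = 0 → root; h(2) = 0 → root; h(3) = 0 → root; h(4) = 4.
Roots: {0, 1, 2, 3}.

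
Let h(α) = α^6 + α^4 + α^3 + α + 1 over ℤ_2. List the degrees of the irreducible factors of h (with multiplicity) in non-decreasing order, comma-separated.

Roots in ℤ_2: h(0) = 1; h(1) = 1.
Complete factorization: h(α) = (α^6 + α^4 + α^3 + α + 1).
Factor degrees with multiplicity: 6 = 6.

6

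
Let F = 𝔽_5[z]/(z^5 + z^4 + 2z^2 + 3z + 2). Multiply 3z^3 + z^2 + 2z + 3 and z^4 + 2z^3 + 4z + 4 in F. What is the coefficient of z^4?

3

Multiply in 𝔽_5[z]: (3z^3 + z^2 + 2z + 3)·(z^4 + 2z^3 + 4z + 4) = 3z^7 + 2z^6 + 4z^5 + 4z^4 + 2z^3 + 2z^2 + 2.
Reduce using z^5 ≡ 4z^4 + 3z^2 + 2z + 3 (mod z^5 + z^4 + 2z^2 + 3z + 2).
Reduced: 3z^4 + 4z^2 + 2z + 2.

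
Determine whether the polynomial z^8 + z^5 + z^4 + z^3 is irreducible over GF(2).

No

Write h(z) = z^8 + z^5 + z^4 + z^3.
Check for roots in GF(2): h(0) = 0 → root; h(1) = 0 → root.
h(0) = 0, so (z) divides h(z); h is reducible.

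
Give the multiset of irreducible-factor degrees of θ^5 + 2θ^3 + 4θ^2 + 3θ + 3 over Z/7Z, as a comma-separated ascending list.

1, 1, 3

Write g(θ) = θ^5 + 2θ^3 + 4θ^2 + 3θ + 3.
Linear factors from roots: (θ + 2).
Complete factorization: g(θ) = (θ + 2)^2·(θ^3 + 3θ^2 + 6).
Factor degrees with multiplicity: 1 + 1 + 3 = 5.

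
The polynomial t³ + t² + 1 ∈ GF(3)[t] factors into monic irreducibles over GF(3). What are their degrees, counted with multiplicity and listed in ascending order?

Write h(t) = t³ + t² + 1.
Roots in GF(3): h(0) = 1; h(1) = 0 → root; h(2) = 1.
Linear factors from roots: (t + 2).
Complete factorization: h(t) = (t + 2)·(t² + 2t + 2).
Factor degrees with multiplicity: 1 + 2 = 3.

1, 2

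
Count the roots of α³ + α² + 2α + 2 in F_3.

2

Write h(α) = α³ + α² + 2α + 2.
Evaluate at each of the 3 elements of F_3:
h(0) = 2; h(1) = 0 → root; h(2) = 0 → root.
Roots: {1, 2}.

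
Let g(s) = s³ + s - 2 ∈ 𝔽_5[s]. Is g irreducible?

Check for roots in 𝔽_5: g(0) = 3; g(1) = 0 → root; g(2) = 3; g(3) = 3; g(4) = 1.
g(1) = 0, so (s − 1) divides g(s); g is reducible.

No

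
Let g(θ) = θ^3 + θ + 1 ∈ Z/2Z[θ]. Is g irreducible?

Check for roots in Z/2Z: g(0) = 1; g(1) = 1.
No roots. A degree-3 polynomial over a field with no linear factor is irreducible.

Yes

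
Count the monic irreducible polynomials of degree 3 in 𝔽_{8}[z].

By the necklace-counting formula, N_8(3) = (1/3) Σ_{d|3} μ(3/d)·8^d.
Divisors of 3: 1, 3; μ(3/d) for each: -1, 1.
Σ = − 8^1 + 8^3 = 504.
N = 504/3 = 168.

168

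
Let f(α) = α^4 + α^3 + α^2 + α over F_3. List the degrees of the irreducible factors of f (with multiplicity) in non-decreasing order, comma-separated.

Roots in F_3: f(0) = 0 → root; f(1) = 1; f(2) = 0 → root.
Linear factors from roots: (α), (α + 1).
Complete factorization: f(α) = (α)·(α + 1)·(α^2 + 1).
Factor degrees with multiplicity: 1 + 1 + 2 = 4.

1, 1, 2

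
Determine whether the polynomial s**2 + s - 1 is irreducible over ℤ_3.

Yes

Write m(s) = s**2 + s - 1.
Check for roots in ℤ_3: m(0) = 2; m(1) = 1; m(2) = 2.
No roots. A degree-2 polynomial over a field with no linear factor is irreducible.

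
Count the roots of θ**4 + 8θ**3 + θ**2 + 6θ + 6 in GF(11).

Write h(θ) = θ**4 + 8θ**3 + θ**2 + 6θ + 6.
Evaluate at each of the 11 elements of GF(11):
h(0) = 6; h(1) = 0 → root; h(2) = 3; h(3) = 0 → root; h(4) = 0 → root; h(5) = 3; h(6) = 0 → root; h(7) = 6; h(8) = 5; h(9) = 5; h(10) = 5.
Roots: {1, 3, 4, 6}.

4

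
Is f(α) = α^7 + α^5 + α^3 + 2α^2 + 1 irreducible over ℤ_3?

No

Check for roots in ℤ_3: f(0) = 1; f(1) = 0 → root; f(2) = 0 → root.
f(1) = 0, so (α − 1) divides f(α); f is reducible.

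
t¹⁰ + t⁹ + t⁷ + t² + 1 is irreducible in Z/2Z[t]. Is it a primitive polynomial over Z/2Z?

No

Write f(t) = t¹⁰ + t⁹ + t⁷ + t² + 1.
|GF(2^10)^×| = 2^10 − 1 = 1023. Prime factorization: 1023 = 3·11·31.
f is primitive ⇔ t has order 1023 in GF(2)[t]/(f), i.e. t^(1023/q) ≠ 1 for each prime q | 1023.
t^(341) mod f = t⁸ + t⁵.
t^(93) mod f = 1
t^(33) mod f = t⁹ + 1.
Since t^(93) = 1, the order of t divides 93 < 1023; not primitive.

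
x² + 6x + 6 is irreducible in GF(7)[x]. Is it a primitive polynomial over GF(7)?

Write f(x) = x² + 6x + 6.
|GF(7^2)^×| = 7^2 − 1 = 48. Prime factorization: 48 = 2^4·3.
f is primitive ⇔ x has order 48 in GF(7)[x]/(f), i.e. x^(48/q) ≠ 1 for each prime q | 48.
x^(24) mod f = 6.
x^(16) mod f = 1
Since x^(16) = 1, the order of x divides 16 < 48; not primitive.

No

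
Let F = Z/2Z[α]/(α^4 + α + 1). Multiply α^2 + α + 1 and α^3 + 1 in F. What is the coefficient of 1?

0

Multiply in Z/2Z[α]: (α^2 + α + 1)·(α^3 + 1) = α^5 + α^4 + α^3 + α^2 + α + 1.
Reduce using α^4 ≡ α + 1 (mod α^4 + α + 1).
Reduced: α^3 + α.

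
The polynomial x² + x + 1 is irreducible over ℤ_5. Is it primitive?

Write f(x) = x² + x + 1.
|GF(5^2)^×| = 5^2 − 1 = 24. Prime factorization: 24 = 2^3·3.
f is primitive ⇔ x has order 24 in GF(5)[x]/(f), i.e. x^(24/q) ≠ 1 for each prime q | 24.
x^(12) mod f = 1
x^(8) mod f = 4x + 4.
Since x^(12) = 1, the order of x divides 12 < 24; not primitive.

No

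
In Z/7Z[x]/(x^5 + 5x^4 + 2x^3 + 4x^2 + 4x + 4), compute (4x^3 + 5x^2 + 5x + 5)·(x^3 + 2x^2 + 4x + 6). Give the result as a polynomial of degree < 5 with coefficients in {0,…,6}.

Multiply in Z/7Z[x]: (4x^3 + 5x^2 + 5x + 5)·(x^3 + 2x^2 + 4x + 6) = 4x^6 + 6x^5 + 3x^4 + 3x^3 + 4x^2 + x + 2.
Reduce using x^5 ≡ 2x^4 + 5x^3 + 3x^2 + 3x + 3 (mod x^5 + 5x^4 + 2x^3 + 4x^2 + 4x + 4).
Reduced: 2x^4 + x^3 + 2x^2 + 6x + 2.

2x^4 + x^3 + 2x^2 + 6x + 2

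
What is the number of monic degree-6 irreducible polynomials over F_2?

9

x^(2^6) − x is the product of all monic irreducibles of degree dividing 6; Möbius inversion gives N = (1/6) Σ μ(6/d)·2^d.
Divisors of 6: 1, 2, 3, 6; μ(6/d) for each: 1, -1, -1, 1.
Σ = 2^1 − 2^2 − 2^3 + 2^6 = 54.
N = 54/6 = 9.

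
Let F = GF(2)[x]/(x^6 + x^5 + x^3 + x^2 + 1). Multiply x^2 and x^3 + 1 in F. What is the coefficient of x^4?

Multiply in GF(2)[x]: (x^2)·(x^3 + 1) = x^5 + x^2.
Reduced: x^5 + x^2.

0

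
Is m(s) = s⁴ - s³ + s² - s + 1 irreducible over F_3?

Check for roots in F_3: m(0) = 1; m(1) = 1; m(2) = 2.
No roots, so no linear factors.
Monic irreducibles of degree 2 over GF(3): s² + 1, s² + s - 1, s² - s - 1.
None of them divide m (all give nonzero remainder).
No irreducible factor of degree ≤ 2 exists, so m is irreducible over GF(3).

Yes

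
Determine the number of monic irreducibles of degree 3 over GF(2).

The number of monic irreducibles of degree 3 over GF(2) is (1/3)·Σ_{d∣3} μ(3/d) 2^d.
Divisors of 3: 1, 3; μ(3/d) for each: -1, 1.
Σ = − 2^1 + 2^3 = 6.
N = 6/3 = 2.

2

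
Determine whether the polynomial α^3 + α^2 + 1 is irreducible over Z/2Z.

Yes

Write g(α) = α^3 + α^2 + 1.
Check for roots in Z/2Z: g(0) = 1; g(1) = 1.
No roots. A degree-3 polynomial over a field with no linear factor is irreducible.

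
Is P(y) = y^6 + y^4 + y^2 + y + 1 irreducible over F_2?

Yes

Check for roots in F_2: P(0) = 1; P(1) = 1.
No roots, so no linear factors.
Monic irreducibles of degree 2 over GF(2): y^2 + y + 1.
None of them divide P (all give nonzero remainder).
Monic irreducibles of degree 3 over GF(2): y^3 + y + 1, y^3 + y^2 + 1.
None of them divide P (all give nonzero remainder).
No irreducible factor of degree ≤ 3 exists, so P is irreducible over GF(2).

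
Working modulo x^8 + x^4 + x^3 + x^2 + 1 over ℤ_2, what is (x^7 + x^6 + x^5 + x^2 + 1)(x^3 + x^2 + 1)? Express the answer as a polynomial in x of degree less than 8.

Multiply in ℤ_2[x]: (x^7 + x^6 + x^5 + x^2 + 1)·(x^3 + x^2 + 1) = x^10 + x^6 + x^4 + x^3 + 1.
Reduce using x^8 ≡ x^4 + x^3 + x^2 + 1 (mod x^8 + x^4 + x^3 + x^2 + 1).
Reduced: x^5 + x^3 + x^2 + 1.

x^5 + x^3 + x^2 + 1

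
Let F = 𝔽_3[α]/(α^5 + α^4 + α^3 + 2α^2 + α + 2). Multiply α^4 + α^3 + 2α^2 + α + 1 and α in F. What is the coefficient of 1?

1

Multiply in 𝔽_3[α]: (α^4 + α^3 + 2α^2 + α + 1)·(α) = α^5 + α^4 + 2α^3 + α^2 + α.
Reduce using α^5 ≡ 2α^4 + 2α^3 + α^2 + 2α + 1 (mod α^5 + α^4 + α^3 + 2α^2 + α + 2).
Reduced: α^3 + 2α^2 + 1.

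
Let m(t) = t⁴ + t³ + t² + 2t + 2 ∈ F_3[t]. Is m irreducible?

Check for roots in F_3: m(0) = 2; m(1) = 1; m(2) = 1.
No roots, so no linear factors.
Monic irreducibles of degree 2 over GF(3): t² + 1, t² + t + 2, t² + 2t + 2.
None of them divide m (all give nonzero remainder).
No irreducible factor of degree ≤ 2 exists, so m is irreducible over GF(3).

Yes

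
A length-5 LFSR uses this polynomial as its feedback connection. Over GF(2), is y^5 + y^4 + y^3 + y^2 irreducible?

No

Write h(y) = y^5 + y^4 + y^3 + y^2.
Check for roots in GF(2): h(0) = 0 → root; h(1) = 0 → root.
h(0) = 0, so (y) divides h(y); h is reducible.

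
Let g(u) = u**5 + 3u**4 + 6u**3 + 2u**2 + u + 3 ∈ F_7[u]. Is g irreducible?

Check for roots in F_7: g(0) = 3; g(1) = 2; g(2) = 1; g(3) = 0 → root; g(4) = 3; g(5) = 5; g(6) = 0 → root.
g(3) = 0, so (u − 3) divides g(u); g is reducible.

No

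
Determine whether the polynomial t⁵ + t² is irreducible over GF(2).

Write g(t) = t⁵ + t².
Check for roots in GF(2): g(0) = 0 → root; g(1) = 0 → root.
g(0) = 0, so (t) divides g(t); g is reducible.

No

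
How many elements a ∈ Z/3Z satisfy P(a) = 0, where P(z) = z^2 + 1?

0

Evaluate at each of the 3 elements of Z/3Z:
P(0) = 1; P(1) = 2; P(2) = 2.
No element is a root.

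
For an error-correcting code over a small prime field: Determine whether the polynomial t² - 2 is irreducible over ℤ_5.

Write g(t) = t² - 2.
Check for roots in ℤ_5: g(0) = 3; g(1) = 4; g(2) = 2; g(3) = 2; g(4) = 4.
No roots. A degree-2 polynomial over a field with no linear factor is irreducible.

Yes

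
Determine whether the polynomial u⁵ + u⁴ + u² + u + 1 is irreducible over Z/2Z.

Yes

Write g(u) = u⁵ + u⁴ + u² + u + 1.
Check for roots in Z/2Z: g(0) = 1; g(1) = 1.
No roots, so no linear factors.
Monic irreducibles of degree 2 over GF(2): u² + u + 1.
None of them divide g (all give nonzero remainder).
No irreducible factor of degree ≤ 2 exists, so g is irreducible over GF(2).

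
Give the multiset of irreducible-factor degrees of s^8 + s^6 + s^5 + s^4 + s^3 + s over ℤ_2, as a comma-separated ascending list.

1, 1, 2, 2, 2

Write f(s) = s^8 + s^6 + s^5 + s^4 + s^3 + s.
Roots in ℤ_2: f(0) = 0 → root; f(1) = 0 → root.
Linear factors from roots: (s), (s + 1).
Complete factorization: f(s) = (s)·(s + 1)·(s^2 + s + 1)^3.
Factor degrees with multiplicity: 1 + 1 + 2 + 2 + 2 = 8.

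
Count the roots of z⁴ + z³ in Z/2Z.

2

Write f(z) = z⁴ + z³.
Evaluate at each of the 2 elements of Z/2Z:
f(0) = 0 → root; f(1) = 0 → root.
Roots: {0, 1}.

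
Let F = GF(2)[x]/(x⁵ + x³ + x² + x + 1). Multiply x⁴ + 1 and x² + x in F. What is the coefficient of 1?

Multiply in GF(2)[x]: (x⁴ + 1)·(x² + x) = x⁶ + x⁵ + x² + x.
Reduce using x⁵ ≡ x³ + x² + x + 1 (mod x⁵ + x³ + x² + x + 1).
Reduced: x⁴ + x² + x + 1.

1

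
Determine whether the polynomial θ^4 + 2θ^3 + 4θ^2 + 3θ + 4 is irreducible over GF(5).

Write P(θ) = θ^4 + 2θ^3 + 4θ^2 + 3θ + 4.
Check for roots in GF(5): P(0) = 4; P(1) = 4; P(2) = 3; P(3) = 4; P(4) = 4.
No roots, so no linear factors.
Degree-2 irreducible divisors: test the 10 monic irreducibles of degree 2 over GF(5).
None of them divide P (all give nonzero remainder).
No irreducible factor of degree ≤ 2 exists, so P is irreducible over GF(5).

Yes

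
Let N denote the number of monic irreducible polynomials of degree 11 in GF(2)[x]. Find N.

186

The number of monic irreducibles of degree 11 over GF(2) is (1/11)·Σ_{d∣11} μ(11/d) 2^d.
Divisors of 11: 1, 11; μ(11/d) for each: -1, 1.
Σ = − 2^1 + 2^11 = 2046.
N = 2046/11 = 186.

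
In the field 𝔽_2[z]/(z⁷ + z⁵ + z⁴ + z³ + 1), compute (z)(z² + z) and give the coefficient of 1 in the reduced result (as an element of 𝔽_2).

Multiply in 𝔽_2[z]: (z)·(z² + z) = z³ + z².
Reduced: z³ + z².

0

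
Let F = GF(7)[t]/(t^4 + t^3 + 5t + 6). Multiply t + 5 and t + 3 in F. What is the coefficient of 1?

Multiply in GF(7)[t]: (t + 5)·(t + 3) = t^2 + t + 1.
Reduced: t^2 + t + 1.

1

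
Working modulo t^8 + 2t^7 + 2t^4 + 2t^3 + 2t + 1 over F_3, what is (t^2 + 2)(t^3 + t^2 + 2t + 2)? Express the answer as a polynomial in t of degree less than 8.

t^5 + t^4 + t^3 + t^2 + t + 1

Multiply in F_3[t]: (t^2 + 2)·(t^3 + t^2 + 2t + 2) = t^5 + t^4 + t^3 + t^2 + t + 1.
Reduced: t^5 + t^4 + t^3 + t^2 + t + 1.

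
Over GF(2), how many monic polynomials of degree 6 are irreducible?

9

x^(2^6) − x is the product of all monic irreducibles of degree dividing 6; Möbius inversion gives N = (1/6) Σ μ(6/d)·2^d.
Divisors of 6: 1, 2, 3, 6; μ(6/d) for each: 1, -1, -1, 1.
Σ = 2^1 − 2^2 − 2^3 + 2^6 = 54.
N = 54/6 = 9.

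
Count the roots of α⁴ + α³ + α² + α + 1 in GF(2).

Write P(α) = α⁴ + α³ + α² + α + 1.
Evaluate at each of the 2 elements of GF(2):
P(0) = 1; P(1) = 1.
No element is a root.

0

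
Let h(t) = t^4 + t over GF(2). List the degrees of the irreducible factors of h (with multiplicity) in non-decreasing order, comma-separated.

Roots in GF(2): h(0) = 0 → root; h(1) = 0 → root.
Linear factors from roots: (t), (t + 1).
Complete factorization: h(t) = (t)·(t + 1)·(t^2 + t + 1).
Factor degrees with multiplicity: 1 + 1 + 2 = 4.

1, 1, 2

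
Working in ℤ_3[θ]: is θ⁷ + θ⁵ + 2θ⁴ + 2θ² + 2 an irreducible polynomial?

Yes

Write h(θ) = θ⁷ + θ⁵ + 2θ⁴ + 2θ² + 2.
Check for roots in ℤ_3: h(0) = 2; h(1) = 2; h(2) = 1.
No roots, so no linear factors.
Monic irreducibles of degree 2 over GF(3): θ² + 1, θ² + θ + 2, θ² + 2θ + 2.
None of them divide h (all give nonzero remainder).
Degree-3 irreducible divisors: test the 8 monic irreducibles of degree 3 over GF(3).
None of them divide h (all give nonzero remainder).
No irreducible factor of degree ≤ 3 exists, so h is irreducible over GF(3).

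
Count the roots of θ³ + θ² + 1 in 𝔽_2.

0

Write h(θ) = θ³ + θ² + 1.
Evaluate at each of the 2 elements of 𝔽_2:
h(0) = 1; h(1) = 1.
No element is a root.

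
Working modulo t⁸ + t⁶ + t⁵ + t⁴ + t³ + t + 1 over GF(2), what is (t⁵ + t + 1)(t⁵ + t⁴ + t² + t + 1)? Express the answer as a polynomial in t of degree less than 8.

t^7 + t^6 + t^4 + t^3

Multiply in GF(2)[t]: (t⁵ + t + 1)·(t⁵ + t⁴ + t² + t + 1) = t¹⁰ + t⁹ + t⁷ + t⁵ + t⁴ + t³ + 1.
Reduce using t⁸ ≡ t⁶ + t⁵ + t⁴ + t³ + t + 1 (mod t⁸ + t⁶ + t⁵ + t⁴ + t³ + t + 1).
Reduced: t⁷ + t⁶ + t⁴ + t³.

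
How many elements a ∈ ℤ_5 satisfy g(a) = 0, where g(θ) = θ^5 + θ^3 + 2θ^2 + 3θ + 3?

Evaluate at each of the 5 elements of ℤ_5:
g(0) = 3; g(1) = 0 → root; g(2) = 2; g(3) = 0 → root; g(4) = 0 → root.
Roots: {1, 3, 4}.

3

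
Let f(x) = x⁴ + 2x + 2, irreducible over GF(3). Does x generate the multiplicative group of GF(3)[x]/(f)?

|GF(3^4)^×| = 3^4 − 1 = 80. Prime factorization: 80 = 2^4·5.
f is primitive ⇔ x has order 80 in GF(3)[x]/(f), i.e. x^(80/q) ≠ 1 for each prime q | 80.
x^(40) mod f = 2.
x^(16) mod f = x³ + 2x + 2.
None equal 1, so x has full order 80; f is primitive.

Yes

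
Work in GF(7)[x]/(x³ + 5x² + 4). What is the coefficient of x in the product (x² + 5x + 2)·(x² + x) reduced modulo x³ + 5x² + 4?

5

Multiply in GF(7)[x]: (x² + 5x + 2)·(x² + x) = x⁴ + 6x³ + 2x.
Reduce using x³ ≡ 2x² + 3 (mod x³ + 5x² + 4).
Reduced: 2x² + 5x + 3.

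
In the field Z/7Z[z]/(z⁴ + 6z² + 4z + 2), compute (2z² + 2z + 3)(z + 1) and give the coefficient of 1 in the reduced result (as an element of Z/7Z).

Multiply in Z/7Z[z]: (2z² + 2z + 3)·(z + 1) = 2z³ + 4z² + 5z + 3.
Reduced: 2z³ + 4z² + 5z + 3.

3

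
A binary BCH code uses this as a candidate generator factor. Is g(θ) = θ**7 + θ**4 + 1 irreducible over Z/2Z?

Check for roots in Z/2Z: g(0) = 1; g(1) = 1.
No roots, so no linear factors.
Monic irreducibles of degree 2 over GF(2): θ**2 + θ + 1.
None of them divide g (all give nonzero remainder).
Monic irreducibles of degree 3 over GF(2): θ**3 + θ + 1, θ**3 + θ**2 + 1.
None of them divide g (all give nonzero remainder).
No irreducible factor of degree ≤ 3 exists, so g is irreducible over GF(2).

Yes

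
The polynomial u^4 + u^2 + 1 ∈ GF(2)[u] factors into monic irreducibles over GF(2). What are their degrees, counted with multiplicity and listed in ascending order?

Write g(u) = u^4 + u^2 + 1.
Roots in GF(2): g(0) = 1; g(1) = 1.
Complete factorization: g(u) = (u^2 + u + 1)^2.
Factor degrees with multiplicity: 2 + 2 = 4.

2, 2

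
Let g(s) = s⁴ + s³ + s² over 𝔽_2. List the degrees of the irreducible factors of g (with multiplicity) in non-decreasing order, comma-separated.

1, 1, 2

Roots in 𝔽_2: g(0) = 0 → root; g(1) = 1.
Linear factors from roots: (s).
Complete factorization: g(s) = (s)^2·(s² + s + 1).
Factor degrees with multiplicity: 1 + 1 + 2 = 4.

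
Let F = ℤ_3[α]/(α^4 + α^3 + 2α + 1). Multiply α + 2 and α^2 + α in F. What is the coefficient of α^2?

0

Multiply in ℤ_3[α]: (α + 2)·(α^2 + α) = α^3 + 2α.
Reduced: α^3 + 2α.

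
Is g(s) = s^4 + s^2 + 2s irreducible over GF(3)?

Check for roots in GF(3): g(0) = 0 → root; g(1) = 1; g(2) = 0 → root.
g(0) = 0, so (s) divides g(s); g is reducible.

No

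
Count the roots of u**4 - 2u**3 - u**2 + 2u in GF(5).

4

Write P(u) = u**4 - 2u**3 - u**2 + 2u.
Evaluate at each of the 5 elements of GF(5):
P(0) = 0 → root; P(1) = 0 → root; P(2) = 0 → root; P(3) = 4; P(4) = 0 → root.
Roots: {0, 1, 2, 4}.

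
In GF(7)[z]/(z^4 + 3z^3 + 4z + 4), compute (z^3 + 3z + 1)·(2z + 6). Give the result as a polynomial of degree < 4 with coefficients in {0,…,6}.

Multiply in GF(7)[z]: (z^3 + 3z + 1)·(2z + 6) = 2z^4 + 6z^3 + 6z^2 + 6z + 6.
Reduce using z^4 ≡ 4z^3 + 3z + 3 (mod z^4 + 3z^3 + 4z + 4).
Reduced: 6z^2 + 5z + 5.

6z^2 + 5z + 5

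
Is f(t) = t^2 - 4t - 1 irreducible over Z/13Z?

Check each element of Z/13Z for a root: f(0)=12, f(1)=9, f(2)=8, f(3)=9, f(4)=12, f(5)=4, f(6)=11, f(7)=7, f(8)=5, f(9)=5, f(10)=7, f(11)=11, f(12)=4.
No roots. A degree-2 polynomial over a field with no linear factor is irreducible.

Yes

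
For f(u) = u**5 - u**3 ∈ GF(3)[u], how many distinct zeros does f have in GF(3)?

3

Evaluate at each of the 3 elements of GF(3):
f(0) = 0 → root; f(1) = 0 → root; f(2) = 0 → root.
Roots: {0, 1, 2}.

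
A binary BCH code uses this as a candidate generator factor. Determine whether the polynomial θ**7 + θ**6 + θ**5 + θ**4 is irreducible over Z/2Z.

Write h(θ) = θ**7 + θ**6 + θ**5 + θ**4.
Check for roots in Z/2Z: h(0) = 0 → root; h(1) = 0 → root.
h(0) = 0, so (θ) divides h(θ); h is reducible.

No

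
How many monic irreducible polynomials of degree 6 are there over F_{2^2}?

670

The number of monic irreducibles of degree 6 over GF(4) is (1/6)·Σ_{d∣6} μ(6/d) 4^d.
Divisors of 6: 1, 2, 3, 6; μ(6/d) for each: 1, -1, -1, 1.
Σ = 4^1 − 4^2 − 4^3 + 4^6 = 4020.
N = 4020/6 = 670.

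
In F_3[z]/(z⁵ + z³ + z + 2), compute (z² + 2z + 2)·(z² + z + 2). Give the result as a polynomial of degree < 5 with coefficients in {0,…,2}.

z^4 + 1

Multiply in F_3[z]: (z² + 2z + 2)·(z² + z + 2) = z⁴ + 1.
Reduced: z⁴ + 1.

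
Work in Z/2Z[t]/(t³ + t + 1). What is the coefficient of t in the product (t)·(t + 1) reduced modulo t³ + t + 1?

1

Multiply in Z/2Z[t]: (t)·(t + 1) = t² + t.
Reduced: t² + t.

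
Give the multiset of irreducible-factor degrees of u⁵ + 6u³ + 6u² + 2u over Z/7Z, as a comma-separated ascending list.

1, 1, 3

Write h(u) = u⁵ + 6u³ + 6u² + 2u.
Linear factors from roots: (u), (u + 3).
Complete factorization: h(u) = (u)·(u + 3)·(u³ + 4u² + u + 3).
Factor degrees with multiplicity: 1 + 1 + 3 = 5.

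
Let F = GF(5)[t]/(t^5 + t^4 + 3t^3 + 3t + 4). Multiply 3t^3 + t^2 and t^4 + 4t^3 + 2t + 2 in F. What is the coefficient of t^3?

Multiply in GF(5)[t]: (3t^3 + t^2)·(t^4 + 4t^3 + 2t + 2) = 3t^7 + 3t^6 + 4t^5 + t^4 + 3t^3 + 2t^2.
Reduce using t^5 ≡ 4t^4 + 2t^3 + 2t + 1 (mod t^5 + t^4 + 3t^3 + 3t + 4).
Reduced: t^4 + 4t^3.

4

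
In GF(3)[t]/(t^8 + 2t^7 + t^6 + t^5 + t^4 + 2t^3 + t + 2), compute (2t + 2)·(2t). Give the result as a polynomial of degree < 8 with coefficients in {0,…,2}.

Multiply in GF(3)[t]: (2t + 2)·(2t) = t^2 + t.
Reduced: t^2 + t.

t^2 + t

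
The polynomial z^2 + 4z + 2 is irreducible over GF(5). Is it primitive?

Yes

Write f(z) = z^2 + 4z + 2.
|GF(5^2)^×| = 5^2 − 1 = 24. Prime factorization: 24 = 2^3·3.
f is primitive ⇔ z has order 24 in GF(5)[z]/(f), i.e. z^(24/q) ≠ 1 for each prime q | 24.
z^(12) mod f = 4.
z^(8) mod f = 2z + 1.
None equal 1, so z has full order 24; f is primitive.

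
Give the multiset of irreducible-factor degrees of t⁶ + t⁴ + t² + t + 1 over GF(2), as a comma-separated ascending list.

6

Write h(t) = t⁶ + t⁴ + t² + t + 1.
Roots in GF(2): h(0) = 1; h(1) = 1.
Complete factorization: h(t) = (t⁶ + t⁴ + t² + t + 1).
Factor degrees with multiplicity: 6 = 6.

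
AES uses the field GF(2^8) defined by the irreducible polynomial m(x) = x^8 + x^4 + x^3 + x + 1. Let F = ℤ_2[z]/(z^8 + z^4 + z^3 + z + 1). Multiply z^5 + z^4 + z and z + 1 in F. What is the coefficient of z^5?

Multiply in ℤ_2[z]: (z^5 + z^4 + z)·(z + 1) = z^6 + z^4 + z^2 + z.
Reduced: z^6 + z^4 + z^2 + z.

0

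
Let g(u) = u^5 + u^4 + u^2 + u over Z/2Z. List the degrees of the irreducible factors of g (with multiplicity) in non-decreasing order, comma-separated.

Roots in Z/2Z: g(0) = 0 → root; g(1) = 0 → root.
Linear factors from roots: (u), (u + 1).
Complete factorization: g(u) = (u)·(u + 1)^2·(u^2 + u + 1).
Factor degrees with multiplicity: 1 + 1 + 1 + 2 = 5.

1, 1, 1, 2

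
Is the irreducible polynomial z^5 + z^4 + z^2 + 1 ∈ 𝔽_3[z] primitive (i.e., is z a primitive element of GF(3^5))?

Write f(z) = z^5 + z^4 + z^2 + 1.
|GF(3^5)^×| = 3^5 − 1 = 242. Prime factorization: 242 = 2·11^2.
f is primitive ⇔ z has order 242 in GF(3)[z]/(f), i.e. z^(242/q) ≠ 1 for each prime q | 242.
z^(121) mod f = 2.
z^(22) mod f = z^4 + 2z^3 + 2z^2.
None equal 1, so z has full order 242; f is primitive.

Yes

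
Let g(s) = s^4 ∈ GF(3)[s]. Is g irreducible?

No

Check for roots in GF(3): g(0) = 0 → root; g(1) = 1; g(2) = 1.
g(0) = 0, so (s) divides g(s); g is reducible.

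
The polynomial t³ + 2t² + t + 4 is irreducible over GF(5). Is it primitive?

No

Write f(t) = t³ + 2t² + t + 4.
|GF(5^3)^×| = 5^3 − 1 = 124. Prime factorization: 124 = 2^2·31.
f is primitive ⇔ t has order 124 in GF(5)[t]/(f), i.e. t^(124/q) ≠ 1 for each prime q | 124.
t^(62) mod f = 1
t^(4) mod f = 3t² + 3t + 3.
Since t^(62) = 1, the order of t divides 62 < 124; not primitive.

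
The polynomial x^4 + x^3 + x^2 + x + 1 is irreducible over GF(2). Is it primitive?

No

Write f(x) = x^4 + x^3 + x^2 + x + 1.
|GF(2^4)^×| = 2^4 − 1 = 15. Prime factorization: 15 = 3·5.
f is primitive ⇔ x has order 15 in GF(2)[x]/(f), i.e. x^(15/q) ≠ 1 for each prime q | 15.
x^(5) mod f = 1
x^(3) mod f = x^3.
Since x^(5) = 1, the order of x divides 5 < 15; not primitive.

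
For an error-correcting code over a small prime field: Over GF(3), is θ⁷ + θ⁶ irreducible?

Write m(θ) = θ⁷ + θ⁶.
Check for roots in GF(3): m(0) = 0 → root; m(1) = 2; m(2) = 0 → root.
m(0) = 0, so (θ) divides m(θ); m is reducible.

No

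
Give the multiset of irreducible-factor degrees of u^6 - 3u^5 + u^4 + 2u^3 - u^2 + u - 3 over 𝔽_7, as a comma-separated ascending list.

Write g(u) = u^6 - 3u^5 + u^4 + 2u^3 - u^2 + u - 3.
Linear factors from roots: (u - 3), (u + 3).
Complete factorization: g(u) = (u + 3)·(u - 3)·(u^4 - 3u^3 + 3u^2 + 3u - 2).
Factor degrees with multiplicity: 1 + 1 + 4 = 6.

1, 1, 4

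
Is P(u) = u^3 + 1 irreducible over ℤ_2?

Check for roots in ℤ_2: P(0) = 1; P(1) = 0 → root.
P(1) = 0, so (u − 1) divides P(u); P is reducible.

No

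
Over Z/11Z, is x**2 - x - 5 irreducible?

Yes

Write P(x) = x**2 - x - 5.
Check each element of Z/11Z for a root: P(0)=6, P(1)=6, P(2)=8, P(3)=1, P(4)=7, P(5)=4, P(6)=3, P(7)=4, P(8)=7, P(9)=1, P(10)=8.
No roots. A degree-2 polynomial over a field with no linear factor is irreducible.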